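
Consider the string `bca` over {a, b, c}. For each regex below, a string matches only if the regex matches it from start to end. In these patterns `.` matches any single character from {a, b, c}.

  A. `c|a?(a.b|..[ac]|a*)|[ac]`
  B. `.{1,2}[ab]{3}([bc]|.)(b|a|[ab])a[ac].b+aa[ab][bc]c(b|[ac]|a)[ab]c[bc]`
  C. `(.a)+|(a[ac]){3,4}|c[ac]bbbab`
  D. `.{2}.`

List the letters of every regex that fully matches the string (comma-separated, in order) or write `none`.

A, D

A → match
B → no match
C → no match
D → match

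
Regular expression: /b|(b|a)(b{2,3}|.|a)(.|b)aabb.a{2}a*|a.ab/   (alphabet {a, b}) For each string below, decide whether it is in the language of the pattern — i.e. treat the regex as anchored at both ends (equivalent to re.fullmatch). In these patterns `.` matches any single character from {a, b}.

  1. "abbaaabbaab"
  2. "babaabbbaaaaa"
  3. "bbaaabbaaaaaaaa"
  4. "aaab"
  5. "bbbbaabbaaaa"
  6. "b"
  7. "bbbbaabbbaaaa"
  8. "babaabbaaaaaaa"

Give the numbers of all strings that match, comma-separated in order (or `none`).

1 → no match
2 → match
3 → match
4 → match
5 → match
6 → match
7 → match
8 → match

2, 3, 4, 5, 6, 7, 8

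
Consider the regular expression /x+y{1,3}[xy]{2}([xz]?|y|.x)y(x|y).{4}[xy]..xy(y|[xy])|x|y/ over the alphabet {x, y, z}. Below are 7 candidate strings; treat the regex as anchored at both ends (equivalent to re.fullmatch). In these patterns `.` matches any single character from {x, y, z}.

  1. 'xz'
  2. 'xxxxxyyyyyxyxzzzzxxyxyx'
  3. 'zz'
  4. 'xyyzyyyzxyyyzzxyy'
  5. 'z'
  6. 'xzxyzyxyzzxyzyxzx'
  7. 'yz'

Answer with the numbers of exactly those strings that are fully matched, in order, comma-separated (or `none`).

1 → no match
2 → match
3 → no match
4 → no match
5 → no match
6 → no match
7 → no match

2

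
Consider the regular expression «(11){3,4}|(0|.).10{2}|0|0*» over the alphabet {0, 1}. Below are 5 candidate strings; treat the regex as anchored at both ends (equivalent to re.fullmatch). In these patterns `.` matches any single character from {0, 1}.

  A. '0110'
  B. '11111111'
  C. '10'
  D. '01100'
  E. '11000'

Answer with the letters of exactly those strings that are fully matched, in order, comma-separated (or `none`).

B, D

A → no match
B → match
C → no match
D → match
E → no match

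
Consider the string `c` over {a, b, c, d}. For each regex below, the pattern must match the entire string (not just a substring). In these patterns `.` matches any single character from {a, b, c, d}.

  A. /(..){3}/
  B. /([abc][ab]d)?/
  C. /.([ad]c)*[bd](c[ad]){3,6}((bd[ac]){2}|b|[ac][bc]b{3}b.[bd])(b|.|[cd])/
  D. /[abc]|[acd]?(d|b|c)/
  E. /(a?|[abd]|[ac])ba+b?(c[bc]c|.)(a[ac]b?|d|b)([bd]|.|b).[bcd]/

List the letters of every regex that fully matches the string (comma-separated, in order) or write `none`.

D

A → no match
B → no match
C → no match
D → match
E → no match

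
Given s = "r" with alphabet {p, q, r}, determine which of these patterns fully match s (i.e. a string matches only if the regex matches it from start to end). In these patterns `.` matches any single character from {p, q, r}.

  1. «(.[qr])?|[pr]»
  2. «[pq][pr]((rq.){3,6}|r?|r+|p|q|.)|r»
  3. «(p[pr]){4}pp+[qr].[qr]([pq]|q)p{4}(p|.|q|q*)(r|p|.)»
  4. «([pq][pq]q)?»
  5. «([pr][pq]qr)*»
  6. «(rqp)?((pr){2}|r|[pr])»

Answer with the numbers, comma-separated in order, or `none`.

1, 2, 6

1 → match
2 → match
3 → no match — must start with "p"
4 → no match
5 → no match
6 → match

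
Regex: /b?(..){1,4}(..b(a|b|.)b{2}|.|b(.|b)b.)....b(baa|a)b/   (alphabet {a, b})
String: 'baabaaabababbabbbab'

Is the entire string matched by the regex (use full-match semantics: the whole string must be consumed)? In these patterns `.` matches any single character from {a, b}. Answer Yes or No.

No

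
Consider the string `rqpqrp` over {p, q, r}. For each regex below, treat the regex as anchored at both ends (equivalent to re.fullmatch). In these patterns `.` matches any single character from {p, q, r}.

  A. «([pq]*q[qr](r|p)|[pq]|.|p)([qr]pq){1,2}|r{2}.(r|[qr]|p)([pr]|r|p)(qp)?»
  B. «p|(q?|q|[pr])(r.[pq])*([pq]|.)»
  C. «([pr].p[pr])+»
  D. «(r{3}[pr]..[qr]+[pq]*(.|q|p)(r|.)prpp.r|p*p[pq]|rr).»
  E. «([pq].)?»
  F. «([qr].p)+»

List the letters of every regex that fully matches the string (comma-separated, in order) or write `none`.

A → no match
B → no match
C → no match
D → no match
E → no match
F → match

F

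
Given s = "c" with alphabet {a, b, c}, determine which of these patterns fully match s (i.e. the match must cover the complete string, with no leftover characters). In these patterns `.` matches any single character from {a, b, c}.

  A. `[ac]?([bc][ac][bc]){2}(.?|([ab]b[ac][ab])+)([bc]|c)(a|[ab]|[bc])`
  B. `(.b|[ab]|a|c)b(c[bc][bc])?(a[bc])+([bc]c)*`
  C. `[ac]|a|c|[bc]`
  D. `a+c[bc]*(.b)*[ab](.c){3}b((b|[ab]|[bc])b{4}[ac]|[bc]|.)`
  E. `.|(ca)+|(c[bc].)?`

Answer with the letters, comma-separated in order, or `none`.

C, E

A → no match
B → no match
C → match
D → no match — must start with "a"
E → match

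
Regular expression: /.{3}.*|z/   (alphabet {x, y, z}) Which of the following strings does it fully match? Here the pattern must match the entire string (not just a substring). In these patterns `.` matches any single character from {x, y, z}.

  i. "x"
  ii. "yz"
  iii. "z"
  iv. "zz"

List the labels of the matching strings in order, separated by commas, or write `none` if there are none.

i → no match
ii → no match
iii → match
iv → no match

iii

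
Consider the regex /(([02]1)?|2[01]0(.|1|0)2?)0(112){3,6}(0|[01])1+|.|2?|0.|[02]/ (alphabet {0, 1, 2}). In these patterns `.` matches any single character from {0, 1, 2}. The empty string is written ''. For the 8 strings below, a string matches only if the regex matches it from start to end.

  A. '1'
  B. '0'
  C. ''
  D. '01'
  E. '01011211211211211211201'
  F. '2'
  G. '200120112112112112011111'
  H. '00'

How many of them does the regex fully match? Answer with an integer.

8

A → match
B → match
C → match
D → match
E → match
F → match
G → match
H → match
Total matched: 8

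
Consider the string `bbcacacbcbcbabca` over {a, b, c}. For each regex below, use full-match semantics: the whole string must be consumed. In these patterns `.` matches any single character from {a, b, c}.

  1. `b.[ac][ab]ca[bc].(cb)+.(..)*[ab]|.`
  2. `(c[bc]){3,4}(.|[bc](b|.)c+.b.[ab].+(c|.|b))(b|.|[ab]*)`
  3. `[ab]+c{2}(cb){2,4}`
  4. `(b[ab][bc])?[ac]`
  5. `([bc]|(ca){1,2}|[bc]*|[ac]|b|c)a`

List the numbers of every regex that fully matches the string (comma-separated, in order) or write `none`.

1

1 → match
2 → no match — must start with `c`
3 → no match — must end with `cb`
4 → no match
5 → no match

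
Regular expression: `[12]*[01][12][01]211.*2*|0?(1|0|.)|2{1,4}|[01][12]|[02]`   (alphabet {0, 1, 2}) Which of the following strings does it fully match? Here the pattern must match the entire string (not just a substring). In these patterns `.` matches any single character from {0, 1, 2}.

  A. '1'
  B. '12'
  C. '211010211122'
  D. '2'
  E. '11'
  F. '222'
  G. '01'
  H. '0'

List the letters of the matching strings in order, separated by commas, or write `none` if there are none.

A, B, C, D, E, F, G, H

A → match
B → match
C → match
D → match
E → match
F → match
G → match
H → match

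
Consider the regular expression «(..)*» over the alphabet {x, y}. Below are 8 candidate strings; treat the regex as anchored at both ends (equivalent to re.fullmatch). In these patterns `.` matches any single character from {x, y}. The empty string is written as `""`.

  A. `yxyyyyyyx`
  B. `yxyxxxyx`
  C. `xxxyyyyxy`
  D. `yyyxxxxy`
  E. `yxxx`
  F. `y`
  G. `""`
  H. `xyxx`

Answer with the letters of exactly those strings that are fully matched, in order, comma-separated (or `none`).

A → no match
B → match
C → no match
D → match
E → match
F → no match
G → match
H → match

B, D, E, G, H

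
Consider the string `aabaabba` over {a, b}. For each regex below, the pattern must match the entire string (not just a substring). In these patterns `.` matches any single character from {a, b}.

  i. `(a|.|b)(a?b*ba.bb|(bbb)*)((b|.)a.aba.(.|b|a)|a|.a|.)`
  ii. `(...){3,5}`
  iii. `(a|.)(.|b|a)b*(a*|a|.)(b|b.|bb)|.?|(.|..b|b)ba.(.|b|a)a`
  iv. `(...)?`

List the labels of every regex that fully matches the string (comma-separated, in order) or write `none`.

i

i → match
ii → no match
iii → no match
iv → no match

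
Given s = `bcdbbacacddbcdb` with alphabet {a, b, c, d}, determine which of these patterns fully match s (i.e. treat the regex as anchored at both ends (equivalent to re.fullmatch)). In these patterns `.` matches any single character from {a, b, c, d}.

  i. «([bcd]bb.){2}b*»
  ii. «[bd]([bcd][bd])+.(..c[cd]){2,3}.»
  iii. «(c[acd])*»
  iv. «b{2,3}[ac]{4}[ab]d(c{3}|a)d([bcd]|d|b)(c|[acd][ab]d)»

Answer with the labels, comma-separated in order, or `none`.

ii

i → no match
ii → match
iii → no match
iv → no match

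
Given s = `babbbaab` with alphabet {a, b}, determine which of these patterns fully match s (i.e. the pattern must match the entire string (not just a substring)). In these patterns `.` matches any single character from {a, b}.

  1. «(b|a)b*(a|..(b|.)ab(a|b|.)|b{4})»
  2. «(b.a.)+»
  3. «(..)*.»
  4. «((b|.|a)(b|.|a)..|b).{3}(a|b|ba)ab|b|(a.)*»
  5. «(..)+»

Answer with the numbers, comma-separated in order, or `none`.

1 → no match
2 → no match
3 → no match
4 → match
5 → match

4, 5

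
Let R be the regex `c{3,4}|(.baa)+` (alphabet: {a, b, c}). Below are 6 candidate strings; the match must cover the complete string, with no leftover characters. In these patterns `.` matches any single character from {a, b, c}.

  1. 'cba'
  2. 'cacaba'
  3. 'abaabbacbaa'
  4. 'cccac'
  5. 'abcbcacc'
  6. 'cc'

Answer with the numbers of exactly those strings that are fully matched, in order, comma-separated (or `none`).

1 → no match
2 → no match
3 → no match
4 → no match
5 → no match
6 → no match

none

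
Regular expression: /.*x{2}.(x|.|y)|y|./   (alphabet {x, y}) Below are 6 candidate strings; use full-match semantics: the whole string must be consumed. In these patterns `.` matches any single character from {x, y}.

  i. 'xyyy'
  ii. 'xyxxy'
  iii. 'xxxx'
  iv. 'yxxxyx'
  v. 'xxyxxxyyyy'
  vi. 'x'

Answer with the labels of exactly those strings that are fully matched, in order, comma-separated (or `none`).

iii, iv, vi

i → no match
ii → no match
iii → match
iv → match
v → no match
vi → match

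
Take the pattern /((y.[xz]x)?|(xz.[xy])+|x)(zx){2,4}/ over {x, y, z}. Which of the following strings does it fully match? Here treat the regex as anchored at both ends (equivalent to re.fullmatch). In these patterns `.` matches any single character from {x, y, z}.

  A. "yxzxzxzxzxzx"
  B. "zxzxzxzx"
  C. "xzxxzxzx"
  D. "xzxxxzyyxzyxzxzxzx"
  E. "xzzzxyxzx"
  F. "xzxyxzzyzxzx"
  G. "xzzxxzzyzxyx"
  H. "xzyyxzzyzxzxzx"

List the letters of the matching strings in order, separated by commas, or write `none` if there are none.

A, B, C, D, F, H

A → match
B → match
C → match
D → match
E → no match
F → match
G → no match — must end with "zx"
H → match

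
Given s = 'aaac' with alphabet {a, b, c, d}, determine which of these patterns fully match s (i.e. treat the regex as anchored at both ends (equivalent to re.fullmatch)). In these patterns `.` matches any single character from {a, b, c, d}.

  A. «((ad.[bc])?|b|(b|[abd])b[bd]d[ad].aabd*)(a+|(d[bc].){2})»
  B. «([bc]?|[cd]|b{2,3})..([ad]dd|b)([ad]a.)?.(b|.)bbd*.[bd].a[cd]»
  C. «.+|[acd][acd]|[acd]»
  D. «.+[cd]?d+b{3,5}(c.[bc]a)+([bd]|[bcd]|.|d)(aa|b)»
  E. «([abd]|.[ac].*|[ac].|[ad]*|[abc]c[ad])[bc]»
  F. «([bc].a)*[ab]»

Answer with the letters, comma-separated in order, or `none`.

A → no match
B → no match
C → match
D → no match
E → match
F → no match

C, E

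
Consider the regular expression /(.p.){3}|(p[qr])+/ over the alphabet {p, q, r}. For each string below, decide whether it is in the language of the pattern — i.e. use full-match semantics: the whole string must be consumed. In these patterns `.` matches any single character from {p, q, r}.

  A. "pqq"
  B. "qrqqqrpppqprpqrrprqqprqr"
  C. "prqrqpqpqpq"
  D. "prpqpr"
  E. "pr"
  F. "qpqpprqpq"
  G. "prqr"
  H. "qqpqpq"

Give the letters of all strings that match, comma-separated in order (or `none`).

A → no match
B → no match
C → no match
D → match
E → match
F → match
G → no match
H → no match

D, E, F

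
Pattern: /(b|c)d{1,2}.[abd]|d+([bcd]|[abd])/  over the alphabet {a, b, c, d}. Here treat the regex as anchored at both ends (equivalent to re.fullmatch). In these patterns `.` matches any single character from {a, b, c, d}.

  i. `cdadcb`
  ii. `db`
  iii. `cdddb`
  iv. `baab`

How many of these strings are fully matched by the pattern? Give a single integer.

i. `cdadcb` → no match
ii. `db` → match
iii. `cdddb` → match
iv. `baab` → no match
Total matched: 2

2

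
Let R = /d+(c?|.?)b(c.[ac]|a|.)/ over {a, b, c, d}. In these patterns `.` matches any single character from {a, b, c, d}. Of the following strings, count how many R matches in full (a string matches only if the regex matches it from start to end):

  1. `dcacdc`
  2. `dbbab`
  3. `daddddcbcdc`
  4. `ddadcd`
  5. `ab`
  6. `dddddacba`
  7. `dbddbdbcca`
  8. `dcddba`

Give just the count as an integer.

0

1. `dcacdc` → no match
2. `dbbab` → no match
3. `daddddcbcdc` → no match
4. `ddadcd` → no match
5. `ab` → no match — must start with `d`
6. `dddddacba` → no match
7. `dbddbdbcca` → no match
8. `dcddba` → no match
Total matched: 0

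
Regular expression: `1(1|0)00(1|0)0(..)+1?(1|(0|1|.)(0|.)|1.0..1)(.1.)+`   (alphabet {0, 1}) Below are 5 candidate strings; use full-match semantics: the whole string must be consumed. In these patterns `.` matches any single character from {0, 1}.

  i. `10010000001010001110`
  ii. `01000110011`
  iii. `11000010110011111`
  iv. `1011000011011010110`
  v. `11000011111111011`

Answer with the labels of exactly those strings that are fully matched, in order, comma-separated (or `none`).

iii, v

i → no match
ii. `01000110011` → no match — must start with `1`
iii → match
iv → no match
v → match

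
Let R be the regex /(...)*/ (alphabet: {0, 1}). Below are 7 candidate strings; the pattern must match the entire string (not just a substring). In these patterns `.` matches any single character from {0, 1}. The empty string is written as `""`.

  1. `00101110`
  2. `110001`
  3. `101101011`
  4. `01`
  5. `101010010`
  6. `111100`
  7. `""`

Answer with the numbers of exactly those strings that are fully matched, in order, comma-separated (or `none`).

1 → no match
2 → match
3 → match
4 → no match
5 → match
6 → match
7 → match

2, 3, 5, 6, 7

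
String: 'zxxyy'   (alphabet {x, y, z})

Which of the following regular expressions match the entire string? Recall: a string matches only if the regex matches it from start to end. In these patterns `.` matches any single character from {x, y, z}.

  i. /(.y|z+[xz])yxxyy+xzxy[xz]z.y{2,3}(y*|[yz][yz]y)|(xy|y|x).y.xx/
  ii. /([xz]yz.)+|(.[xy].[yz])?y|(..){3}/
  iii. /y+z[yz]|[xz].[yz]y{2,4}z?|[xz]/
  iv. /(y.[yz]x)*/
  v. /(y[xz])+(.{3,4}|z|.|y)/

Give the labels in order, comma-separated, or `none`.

i → no match
ii → match
iii → no match
iv → no match
v → no match — must start with 'y'

ii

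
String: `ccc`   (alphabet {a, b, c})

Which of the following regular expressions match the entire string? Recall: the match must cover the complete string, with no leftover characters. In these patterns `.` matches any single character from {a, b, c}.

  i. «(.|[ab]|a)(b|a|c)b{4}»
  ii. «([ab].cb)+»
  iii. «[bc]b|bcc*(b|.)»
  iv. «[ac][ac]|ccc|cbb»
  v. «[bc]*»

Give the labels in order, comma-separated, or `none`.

i → no match — must end with `b`
ii → no match — must end with `cb`
iii → no match
iv → match
v → match

iv, v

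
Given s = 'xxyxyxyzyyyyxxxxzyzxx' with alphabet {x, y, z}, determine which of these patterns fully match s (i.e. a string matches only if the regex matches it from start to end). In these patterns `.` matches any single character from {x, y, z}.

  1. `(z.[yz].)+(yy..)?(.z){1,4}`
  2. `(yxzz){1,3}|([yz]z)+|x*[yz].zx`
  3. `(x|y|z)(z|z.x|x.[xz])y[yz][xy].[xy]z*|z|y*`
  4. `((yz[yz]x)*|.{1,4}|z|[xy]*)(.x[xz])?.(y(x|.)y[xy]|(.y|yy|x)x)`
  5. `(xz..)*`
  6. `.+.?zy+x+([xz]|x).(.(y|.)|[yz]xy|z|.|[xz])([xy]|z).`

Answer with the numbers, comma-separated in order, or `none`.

6

1 → no match — must start with 'z'
2 → no match
3 → no match
4 → no match
5 → no match
6 → match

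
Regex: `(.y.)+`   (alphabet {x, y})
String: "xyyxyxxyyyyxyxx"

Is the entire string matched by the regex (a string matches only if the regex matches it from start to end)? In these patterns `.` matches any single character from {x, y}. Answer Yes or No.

No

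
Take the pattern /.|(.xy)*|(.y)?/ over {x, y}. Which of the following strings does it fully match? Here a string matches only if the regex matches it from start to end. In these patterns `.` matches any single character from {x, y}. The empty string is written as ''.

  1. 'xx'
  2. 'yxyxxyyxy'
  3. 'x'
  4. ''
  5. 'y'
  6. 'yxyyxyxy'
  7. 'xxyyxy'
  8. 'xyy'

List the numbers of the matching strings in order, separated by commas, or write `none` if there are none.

2, 3, 4, 5, 7

1 → no match
2 → match
3 → match
4 → match
5 → match
6 → no match
7 → match
8 → no match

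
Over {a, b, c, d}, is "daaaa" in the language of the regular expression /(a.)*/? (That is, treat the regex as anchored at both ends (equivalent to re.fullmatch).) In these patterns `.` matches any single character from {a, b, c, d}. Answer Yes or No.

No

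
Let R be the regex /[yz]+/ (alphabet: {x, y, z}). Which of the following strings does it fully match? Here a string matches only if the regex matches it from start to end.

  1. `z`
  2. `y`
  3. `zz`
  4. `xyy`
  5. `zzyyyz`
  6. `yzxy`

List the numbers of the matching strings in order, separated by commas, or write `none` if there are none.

1 → match
2 → match
3 → match
4 → no match
5 → match
6 → no match

1, 2, 3, 5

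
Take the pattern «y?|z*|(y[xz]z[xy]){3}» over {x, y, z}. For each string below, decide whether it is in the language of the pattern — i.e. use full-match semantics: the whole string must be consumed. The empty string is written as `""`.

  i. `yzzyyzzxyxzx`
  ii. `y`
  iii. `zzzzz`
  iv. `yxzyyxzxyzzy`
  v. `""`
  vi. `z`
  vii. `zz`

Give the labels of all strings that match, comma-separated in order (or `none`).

i → match
ii → match
iii → match
iv → match
v → match
vi → match
vii → match

i, ii, iii, iv, v, vi, vii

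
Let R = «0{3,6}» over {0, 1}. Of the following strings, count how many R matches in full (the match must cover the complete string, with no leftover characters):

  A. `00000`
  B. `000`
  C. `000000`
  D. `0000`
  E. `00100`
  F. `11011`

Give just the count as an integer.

A → match
B → match
C → match
D → match
E → no match
F → no match — must start with `0`
Total matched: 4

4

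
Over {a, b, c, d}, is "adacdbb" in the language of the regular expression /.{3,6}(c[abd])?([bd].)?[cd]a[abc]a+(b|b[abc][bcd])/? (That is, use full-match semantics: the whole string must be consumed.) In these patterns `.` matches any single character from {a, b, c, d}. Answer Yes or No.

No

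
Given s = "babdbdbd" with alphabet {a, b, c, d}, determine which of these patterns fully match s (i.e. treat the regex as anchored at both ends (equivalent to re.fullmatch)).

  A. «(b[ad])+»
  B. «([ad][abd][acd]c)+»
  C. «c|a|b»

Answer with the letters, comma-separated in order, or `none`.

A → match
B → no match — must end with "c"
C → no match

A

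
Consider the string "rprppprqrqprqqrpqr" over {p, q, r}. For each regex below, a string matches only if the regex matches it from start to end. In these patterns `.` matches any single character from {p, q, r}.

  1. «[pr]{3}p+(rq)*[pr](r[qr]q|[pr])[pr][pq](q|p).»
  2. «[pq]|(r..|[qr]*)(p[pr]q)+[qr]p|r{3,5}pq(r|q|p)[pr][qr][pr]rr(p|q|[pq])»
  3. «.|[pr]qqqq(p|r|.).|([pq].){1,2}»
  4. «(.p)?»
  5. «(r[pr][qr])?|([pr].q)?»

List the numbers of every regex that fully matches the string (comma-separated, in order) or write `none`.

1

1 → match
2 → no match
3 → no match
4 → no match
5 → no match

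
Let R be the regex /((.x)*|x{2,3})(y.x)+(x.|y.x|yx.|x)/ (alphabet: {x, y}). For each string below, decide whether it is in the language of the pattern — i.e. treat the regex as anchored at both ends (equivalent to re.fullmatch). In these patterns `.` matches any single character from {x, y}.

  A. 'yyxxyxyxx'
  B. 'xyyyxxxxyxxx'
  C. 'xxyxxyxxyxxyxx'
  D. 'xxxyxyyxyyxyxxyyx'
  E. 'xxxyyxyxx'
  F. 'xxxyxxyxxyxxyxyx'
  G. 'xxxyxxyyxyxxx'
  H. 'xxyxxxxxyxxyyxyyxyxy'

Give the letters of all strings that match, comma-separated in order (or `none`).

C, E, G, H

A → no match
B → no match
C → match
D → no match
E → match
F → no match
G → match
H → match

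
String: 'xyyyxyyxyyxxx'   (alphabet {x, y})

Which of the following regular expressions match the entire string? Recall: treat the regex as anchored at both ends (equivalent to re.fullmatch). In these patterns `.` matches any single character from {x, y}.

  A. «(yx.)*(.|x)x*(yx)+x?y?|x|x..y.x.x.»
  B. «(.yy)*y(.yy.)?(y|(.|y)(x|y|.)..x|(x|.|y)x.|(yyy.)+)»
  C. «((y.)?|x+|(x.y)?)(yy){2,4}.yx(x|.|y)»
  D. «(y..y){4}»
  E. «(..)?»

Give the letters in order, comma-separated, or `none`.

A → no match
B → match
C → no match
D → no match — must start with 'y'
E → no match

B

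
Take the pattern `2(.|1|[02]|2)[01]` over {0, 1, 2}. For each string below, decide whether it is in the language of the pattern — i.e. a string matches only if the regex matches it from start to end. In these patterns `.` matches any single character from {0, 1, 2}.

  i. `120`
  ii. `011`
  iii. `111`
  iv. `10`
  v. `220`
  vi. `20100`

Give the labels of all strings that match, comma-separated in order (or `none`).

v

i → no match — must start with `2`
ii → no match — must start with `2`
iii → no match — must start with `2`
iv → no match — must start with `2`
v → match
vi → no match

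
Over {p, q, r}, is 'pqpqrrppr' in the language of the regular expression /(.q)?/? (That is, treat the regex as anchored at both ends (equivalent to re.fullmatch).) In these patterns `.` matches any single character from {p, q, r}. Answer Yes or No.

No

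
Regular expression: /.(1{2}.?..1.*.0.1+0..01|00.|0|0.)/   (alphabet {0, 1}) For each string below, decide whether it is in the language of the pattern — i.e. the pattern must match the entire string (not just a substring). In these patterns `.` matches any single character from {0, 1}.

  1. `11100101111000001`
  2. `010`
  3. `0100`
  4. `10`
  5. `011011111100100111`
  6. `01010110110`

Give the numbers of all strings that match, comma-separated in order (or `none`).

4

1 → no match
2 → no match
3 → no match
4 → match
5 → no match
6 → no match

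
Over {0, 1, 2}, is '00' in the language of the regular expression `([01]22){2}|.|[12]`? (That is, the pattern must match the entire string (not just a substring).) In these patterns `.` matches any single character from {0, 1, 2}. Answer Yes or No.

No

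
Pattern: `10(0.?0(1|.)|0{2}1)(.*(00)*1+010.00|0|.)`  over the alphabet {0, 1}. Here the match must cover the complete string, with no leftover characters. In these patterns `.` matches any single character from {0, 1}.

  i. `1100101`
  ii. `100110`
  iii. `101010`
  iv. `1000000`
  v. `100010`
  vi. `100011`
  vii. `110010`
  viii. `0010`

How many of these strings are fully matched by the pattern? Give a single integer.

3

i → no match — must start with `100`
ii → no match
iii → no match — must start with `100`
iv → match
v → match
vi → match
vii → no match — must start with `100`
viii → no match — must start with `100`
Total matched: 3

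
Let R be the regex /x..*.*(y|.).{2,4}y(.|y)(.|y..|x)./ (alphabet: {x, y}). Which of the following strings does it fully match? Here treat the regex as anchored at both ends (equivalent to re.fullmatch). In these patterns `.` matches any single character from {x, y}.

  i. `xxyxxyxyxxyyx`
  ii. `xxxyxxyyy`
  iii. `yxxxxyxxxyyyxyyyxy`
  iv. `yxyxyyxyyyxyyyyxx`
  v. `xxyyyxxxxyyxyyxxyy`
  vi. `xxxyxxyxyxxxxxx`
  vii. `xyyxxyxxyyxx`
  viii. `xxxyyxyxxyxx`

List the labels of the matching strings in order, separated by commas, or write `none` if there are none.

i → no match
ii → no match
iii → no match — must start with `x`
iv → no match — must start with `x`
v → no match
vi → no match
vii → match
viii → no match

vii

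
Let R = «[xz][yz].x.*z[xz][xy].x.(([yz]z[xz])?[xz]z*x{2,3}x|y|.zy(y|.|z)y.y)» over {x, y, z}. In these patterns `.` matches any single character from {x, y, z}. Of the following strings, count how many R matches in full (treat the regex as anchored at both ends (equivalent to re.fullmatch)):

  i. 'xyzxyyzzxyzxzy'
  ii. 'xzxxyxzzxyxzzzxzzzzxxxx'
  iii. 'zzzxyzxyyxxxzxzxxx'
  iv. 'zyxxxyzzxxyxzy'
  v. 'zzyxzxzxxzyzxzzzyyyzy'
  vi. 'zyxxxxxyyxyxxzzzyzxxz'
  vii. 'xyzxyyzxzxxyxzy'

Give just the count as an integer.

4

i → match
ii → match
iii → no match
iv → match
v → no match
vi → no match
vii → match
Total matched: 4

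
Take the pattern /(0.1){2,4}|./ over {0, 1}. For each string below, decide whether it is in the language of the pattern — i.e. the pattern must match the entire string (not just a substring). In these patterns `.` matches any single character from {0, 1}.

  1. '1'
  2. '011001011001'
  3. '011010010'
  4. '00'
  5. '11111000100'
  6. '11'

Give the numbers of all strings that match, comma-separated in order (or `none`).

1, 2

1 → match
2 → match
3 → no match
4 → no match
5 → no match
6 → no match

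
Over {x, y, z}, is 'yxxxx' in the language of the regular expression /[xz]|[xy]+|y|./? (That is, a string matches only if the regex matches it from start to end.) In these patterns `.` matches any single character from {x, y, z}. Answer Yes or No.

Yes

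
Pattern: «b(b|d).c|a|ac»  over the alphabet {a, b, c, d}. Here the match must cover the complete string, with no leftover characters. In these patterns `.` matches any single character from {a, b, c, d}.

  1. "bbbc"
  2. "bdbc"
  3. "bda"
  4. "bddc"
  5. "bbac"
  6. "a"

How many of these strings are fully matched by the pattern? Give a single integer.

1. "bbbc" → match
2. "bdbc" → match
3. "bda" → no match
4. "bddc" → match
5. "bbac" → match
6. "a" → match
Total matched: 5

5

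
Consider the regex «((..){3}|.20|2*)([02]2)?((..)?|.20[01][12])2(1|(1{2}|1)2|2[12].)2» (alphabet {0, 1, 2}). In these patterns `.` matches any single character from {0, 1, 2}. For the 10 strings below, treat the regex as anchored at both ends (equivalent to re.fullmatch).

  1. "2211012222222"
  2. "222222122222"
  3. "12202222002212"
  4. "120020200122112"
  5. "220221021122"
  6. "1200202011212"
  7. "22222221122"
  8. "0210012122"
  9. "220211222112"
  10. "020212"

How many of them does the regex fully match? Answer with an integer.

9

1 → match
2 → match
3 → match
4 → match
5 → match
6 → match
7 → match
8 → match
9 → no match
10 → match
Total matched: 9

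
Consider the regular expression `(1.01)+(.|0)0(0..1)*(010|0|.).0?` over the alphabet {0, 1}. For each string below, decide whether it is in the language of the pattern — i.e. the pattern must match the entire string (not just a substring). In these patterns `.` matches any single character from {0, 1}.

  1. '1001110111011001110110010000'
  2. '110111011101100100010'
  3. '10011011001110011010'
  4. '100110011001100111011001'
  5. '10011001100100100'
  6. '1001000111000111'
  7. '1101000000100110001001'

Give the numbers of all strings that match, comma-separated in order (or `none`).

1 → match
2 → match
3 → no match
4 → match
5 → match
6 → match
7 → no match

1, 2, 4, 5, 6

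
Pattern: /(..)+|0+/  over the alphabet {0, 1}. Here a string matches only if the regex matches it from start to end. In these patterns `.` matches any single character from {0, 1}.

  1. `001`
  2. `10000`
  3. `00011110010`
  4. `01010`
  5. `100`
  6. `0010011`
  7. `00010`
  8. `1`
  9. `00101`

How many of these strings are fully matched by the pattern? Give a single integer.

1 → no match
2 → no match
3 → no match
4 → no match
5 → no match
6 → no match
7 → no match
8 → no match
9 → no match
Total matched: 0

0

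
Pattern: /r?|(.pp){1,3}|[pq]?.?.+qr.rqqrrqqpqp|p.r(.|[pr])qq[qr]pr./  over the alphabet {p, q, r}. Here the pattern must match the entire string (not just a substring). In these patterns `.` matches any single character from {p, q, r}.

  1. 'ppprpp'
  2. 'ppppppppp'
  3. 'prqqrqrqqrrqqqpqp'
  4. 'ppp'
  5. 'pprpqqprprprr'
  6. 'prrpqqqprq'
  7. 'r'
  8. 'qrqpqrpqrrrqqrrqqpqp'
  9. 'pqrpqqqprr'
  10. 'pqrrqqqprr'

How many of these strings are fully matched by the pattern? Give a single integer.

1 → match
2 → match
3 → no match
4 → match
5 → no match
6 → match
7 → match
8 → match
9 → match
10 → match
Total matched: 8

8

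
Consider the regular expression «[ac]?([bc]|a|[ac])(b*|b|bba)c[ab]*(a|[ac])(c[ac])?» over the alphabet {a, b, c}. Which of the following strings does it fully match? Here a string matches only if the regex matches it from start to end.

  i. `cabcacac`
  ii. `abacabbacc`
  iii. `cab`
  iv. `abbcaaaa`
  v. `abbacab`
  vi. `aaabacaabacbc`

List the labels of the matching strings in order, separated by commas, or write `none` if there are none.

iv

i. `cabcacac` → no match
ii. `abacabbacc` → no match
iii. `cab` → no match
iv. `abbcaaaa` → match
v. `abbacab` → no match
vi → no match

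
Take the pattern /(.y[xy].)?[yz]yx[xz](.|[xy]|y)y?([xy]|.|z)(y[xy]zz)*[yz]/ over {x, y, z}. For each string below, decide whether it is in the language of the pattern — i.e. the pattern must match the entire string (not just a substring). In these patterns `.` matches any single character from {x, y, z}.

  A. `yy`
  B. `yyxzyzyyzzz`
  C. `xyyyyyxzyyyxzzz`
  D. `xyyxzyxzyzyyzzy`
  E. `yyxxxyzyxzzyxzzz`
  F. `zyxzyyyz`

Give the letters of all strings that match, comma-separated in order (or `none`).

A → no match
B → match
C → match
D → match
E → match
F → match

B, C, D, E, F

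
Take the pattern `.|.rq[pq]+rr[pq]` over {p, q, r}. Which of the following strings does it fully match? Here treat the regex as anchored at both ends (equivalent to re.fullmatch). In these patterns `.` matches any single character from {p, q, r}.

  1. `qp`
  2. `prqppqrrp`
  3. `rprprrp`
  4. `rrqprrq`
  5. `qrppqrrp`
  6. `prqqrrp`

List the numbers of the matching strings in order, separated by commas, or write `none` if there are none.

1. `qp` → no match
2. `prqppqrrp` → match
3. `rprprrp` → no match
4. `rrqprrq` → match
5. `qrppqrrp` → no match
6. `prqqrrp` → match

2, 4, 6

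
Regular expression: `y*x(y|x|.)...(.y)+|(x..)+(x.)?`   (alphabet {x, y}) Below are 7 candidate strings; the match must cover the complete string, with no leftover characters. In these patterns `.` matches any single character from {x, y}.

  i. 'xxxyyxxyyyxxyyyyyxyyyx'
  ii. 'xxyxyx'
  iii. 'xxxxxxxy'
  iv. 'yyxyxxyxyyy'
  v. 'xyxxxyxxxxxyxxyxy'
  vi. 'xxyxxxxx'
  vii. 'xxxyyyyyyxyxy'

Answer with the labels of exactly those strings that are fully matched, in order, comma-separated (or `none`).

ii, iii, iv, v, vi, vii

i → no match
ii → match
iii → match
iv → match
v → match
vi → match
vii → match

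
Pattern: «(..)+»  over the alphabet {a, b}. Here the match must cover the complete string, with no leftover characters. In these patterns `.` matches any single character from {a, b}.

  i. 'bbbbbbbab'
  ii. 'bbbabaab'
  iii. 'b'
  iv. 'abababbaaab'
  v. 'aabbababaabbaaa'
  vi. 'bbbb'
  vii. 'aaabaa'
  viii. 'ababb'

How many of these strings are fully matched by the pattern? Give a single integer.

i. 'bbbbbbbab' → no match
ii. 'bbbabaab' → match
iii. 'b' → no match
iv. 'abababbaaab' → no match
v → no match
vi. 'bbbb' → match
vii. 'aaabaa' → match
viii. 'ababb' → no match
Total matched: 3

3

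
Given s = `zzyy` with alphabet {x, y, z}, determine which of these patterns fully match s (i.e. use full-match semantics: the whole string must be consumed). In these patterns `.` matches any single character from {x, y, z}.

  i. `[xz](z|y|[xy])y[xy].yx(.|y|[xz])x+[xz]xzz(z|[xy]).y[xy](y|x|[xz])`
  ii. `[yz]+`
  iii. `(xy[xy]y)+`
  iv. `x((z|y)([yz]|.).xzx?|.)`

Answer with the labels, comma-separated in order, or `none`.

ii

i → no match
ii → match
iii → no match — must start with `xy`
iv → no match — must start with `x`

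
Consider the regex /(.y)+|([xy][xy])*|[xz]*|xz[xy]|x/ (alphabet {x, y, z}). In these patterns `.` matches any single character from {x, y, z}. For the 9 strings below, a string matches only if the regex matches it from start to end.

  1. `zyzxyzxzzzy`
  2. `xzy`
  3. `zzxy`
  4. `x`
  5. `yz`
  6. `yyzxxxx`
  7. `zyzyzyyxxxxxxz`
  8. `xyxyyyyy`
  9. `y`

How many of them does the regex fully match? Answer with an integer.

1 → no match
2 → match
3 → no match
4 → match
5 → no match
6 → no match
7 → no match
8 → match
9 → no match
Total matched: 3

3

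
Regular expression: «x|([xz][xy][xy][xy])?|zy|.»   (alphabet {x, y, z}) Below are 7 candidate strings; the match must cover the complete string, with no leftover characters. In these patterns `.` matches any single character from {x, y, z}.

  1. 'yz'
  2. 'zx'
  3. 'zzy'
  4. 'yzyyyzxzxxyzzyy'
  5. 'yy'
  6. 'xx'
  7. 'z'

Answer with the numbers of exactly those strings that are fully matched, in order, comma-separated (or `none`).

7

1 → no match
2 → no match
3 → no match
4 → no match
5 → no match
6 → no match
7 → match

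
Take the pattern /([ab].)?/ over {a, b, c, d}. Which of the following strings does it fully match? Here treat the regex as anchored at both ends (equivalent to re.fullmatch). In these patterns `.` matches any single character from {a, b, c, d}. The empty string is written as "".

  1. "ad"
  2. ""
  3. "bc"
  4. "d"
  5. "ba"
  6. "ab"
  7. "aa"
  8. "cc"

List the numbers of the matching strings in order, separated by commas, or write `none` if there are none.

1, 2, 3, 5, 6, 7

1. "ad" → match
2. "" → match
3. "bc" → match
4. "d" → no match
5. "ba" → match
6. "ab" → match
7. "aa" → match
8. "cc" → no match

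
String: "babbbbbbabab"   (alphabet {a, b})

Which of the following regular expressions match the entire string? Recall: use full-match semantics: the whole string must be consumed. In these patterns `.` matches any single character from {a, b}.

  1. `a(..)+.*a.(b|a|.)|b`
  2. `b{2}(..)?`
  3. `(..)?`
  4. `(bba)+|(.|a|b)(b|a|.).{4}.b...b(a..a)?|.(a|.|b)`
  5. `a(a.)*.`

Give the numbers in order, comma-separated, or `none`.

4

1 → no match
2 → no match
3 → no match
4 → match
5 → no match — must start with "a"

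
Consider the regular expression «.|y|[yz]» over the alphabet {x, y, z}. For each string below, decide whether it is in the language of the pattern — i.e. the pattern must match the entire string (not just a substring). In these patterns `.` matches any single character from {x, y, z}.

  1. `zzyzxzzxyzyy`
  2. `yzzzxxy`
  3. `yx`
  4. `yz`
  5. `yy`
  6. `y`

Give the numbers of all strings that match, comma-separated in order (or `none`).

6

1 → no match
2 → no match
3 → no match
4 → no match
5 → no match
6 → match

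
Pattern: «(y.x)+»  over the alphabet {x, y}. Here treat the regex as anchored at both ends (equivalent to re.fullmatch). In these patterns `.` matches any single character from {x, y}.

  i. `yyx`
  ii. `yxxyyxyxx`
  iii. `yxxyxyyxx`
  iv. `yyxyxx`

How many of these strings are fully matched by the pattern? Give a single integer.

3

i → match
ii → match
iii → no match
iv → match
Total matched: 3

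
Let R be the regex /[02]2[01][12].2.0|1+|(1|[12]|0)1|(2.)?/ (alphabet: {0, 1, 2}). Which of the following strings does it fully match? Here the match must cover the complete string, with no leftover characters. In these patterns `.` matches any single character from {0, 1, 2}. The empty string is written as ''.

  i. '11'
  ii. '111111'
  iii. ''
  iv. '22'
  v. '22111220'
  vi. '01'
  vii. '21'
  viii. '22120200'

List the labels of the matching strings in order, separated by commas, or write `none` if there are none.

i → match
ii → match
iii → match
iv → match
v → match
vi → match
vii → match
viii → match

i, ii, iii, iv, v, vi, vii, viii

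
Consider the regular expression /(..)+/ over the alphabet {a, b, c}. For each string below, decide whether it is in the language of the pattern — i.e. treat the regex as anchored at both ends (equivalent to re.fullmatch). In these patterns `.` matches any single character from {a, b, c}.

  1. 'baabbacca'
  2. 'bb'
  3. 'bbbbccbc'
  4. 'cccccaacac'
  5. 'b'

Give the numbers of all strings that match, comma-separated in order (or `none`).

1. 'baabbacca' → no match
2. 'bb' → match
3. 'bbbbccbc' → match
4. 'cccccaacac' → match
5. 'b' → no match

2, 3, 4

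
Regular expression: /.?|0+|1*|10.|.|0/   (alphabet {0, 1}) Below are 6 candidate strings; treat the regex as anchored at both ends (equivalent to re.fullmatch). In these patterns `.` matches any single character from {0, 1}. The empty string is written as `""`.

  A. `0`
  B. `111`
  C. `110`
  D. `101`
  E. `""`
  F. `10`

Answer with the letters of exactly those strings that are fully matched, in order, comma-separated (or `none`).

A, B, D, E

A → match
B → match
C → no match
D → match
E → match
F → no match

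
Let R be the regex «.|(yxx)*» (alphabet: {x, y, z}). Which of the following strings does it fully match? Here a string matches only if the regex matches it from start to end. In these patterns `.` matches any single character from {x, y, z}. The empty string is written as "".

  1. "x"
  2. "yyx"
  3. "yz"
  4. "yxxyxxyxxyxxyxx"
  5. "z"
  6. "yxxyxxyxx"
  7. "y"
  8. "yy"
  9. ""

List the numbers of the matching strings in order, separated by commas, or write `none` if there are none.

1, 4, 5, 6, 7, 9

1 → match
2 → no match
3 → no match
4 → match
5 → match
6 → match
7 → match
8 → no match
9 → match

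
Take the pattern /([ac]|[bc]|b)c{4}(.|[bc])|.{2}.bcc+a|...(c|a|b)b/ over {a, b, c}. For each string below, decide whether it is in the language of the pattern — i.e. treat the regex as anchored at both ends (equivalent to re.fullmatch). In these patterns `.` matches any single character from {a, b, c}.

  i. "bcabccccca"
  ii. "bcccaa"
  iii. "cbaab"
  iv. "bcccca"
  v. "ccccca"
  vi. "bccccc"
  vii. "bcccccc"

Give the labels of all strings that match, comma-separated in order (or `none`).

i → match
ii → no match
iii → match
iv → match
v → match
vi → match
vii → no match

i, iii, iv, v, vi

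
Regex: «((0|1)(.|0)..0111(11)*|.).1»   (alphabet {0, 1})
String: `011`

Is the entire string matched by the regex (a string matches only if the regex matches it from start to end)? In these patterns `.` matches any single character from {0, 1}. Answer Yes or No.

Yes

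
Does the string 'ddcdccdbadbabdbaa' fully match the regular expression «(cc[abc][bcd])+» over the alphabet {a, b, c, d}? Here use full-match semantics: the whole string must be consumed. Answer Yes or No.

Every match must start with 'cc', but 'ddcdccdbadbabdbaa' does not.

No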